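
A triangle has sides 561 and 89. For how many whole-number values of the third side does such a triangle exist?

177

The third side lies in the open interval (472, 650).
Integers from 473 to 649 inclusive: 649 − 473 + 1 = 177.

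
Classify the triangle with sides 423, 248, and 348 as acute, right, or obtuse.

acute

Compare the square of the longest side to the sum of squares of the other two: 248² + 348² = 182608 > 178929 = 423².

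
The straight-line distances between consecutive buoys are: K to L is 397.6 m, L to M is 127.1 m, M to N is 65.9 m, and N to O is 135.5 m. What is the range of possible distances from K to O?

69.1 ≤ KO ≤ 726.1 m

The maximum is all hops collinear in one direction: 397.6 + 127.1 + 65.9 + 135.5 = 726.1.
The longest hop is 397.6; the others sum to 328.5. Folding the others back against it leaves at least 397.6 − 328.5 = 69.1.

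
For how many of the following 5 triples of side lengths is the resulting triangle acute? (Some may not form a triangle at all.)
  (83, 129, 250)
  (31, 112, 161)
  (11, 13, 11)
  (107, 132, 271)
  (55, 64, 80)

2

(83,129,250): 83+129 ≤ 250, not a triangle
(31,112,161): 31+112 ≤ 161, not a triangle
(11,13,11): 11²+11² = 242 > 169 = 13² → acute
(107,132,271): 107+132 ≤ 271, not a triangle
(55,64,80): 55²+64² = 7121 > 6400 = 80² → acute
2 of the 5 are acute.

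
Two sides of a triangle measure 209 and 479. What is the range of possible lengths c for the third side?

270 < c < 688

By the triangle inequality, c must be less than 209 + 479 = 688 and greater than |209 − 479| = 270.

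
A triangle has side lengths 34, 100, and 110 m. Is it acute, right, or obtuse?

Compare the square of the longest side to the sum of squares of the other two: 34² + 100² = 11156 < 12100 = 110².

obtuse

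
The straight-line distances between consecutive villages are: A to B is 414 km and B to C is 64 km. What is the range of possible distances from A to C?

By the triangle inequality, |414 − 64| ≤ AC ≤ 414 + 64.

350 ≤ AC ≤ 478 km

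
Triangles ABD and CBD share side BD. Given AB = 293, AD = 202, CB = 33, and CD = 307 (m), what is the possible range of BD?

From triangle ABD: |293 − 202| < BD < 293 + 202, i.e. 91 < BD < 495.
From triangle CBD: 274 < BD < 340.
Both must hold, so BD lies in the intersection.

274 < BD < 340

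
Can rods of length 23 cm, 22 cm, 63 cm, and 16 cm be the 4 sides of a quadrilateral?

For a quadrilateral, each side must be shorter than the sum of the others.
Here the longest side is 63, but the remaining 3 sides sum to only 61.

No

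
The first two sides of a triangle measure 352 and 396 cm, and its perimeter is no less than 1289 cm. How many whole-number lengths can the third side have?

207

Triangle inequality: 44 < x < 748. Perimeter ≥ 1289 gives x ≥ 1289 − 352 − 396 = 541.
So 541 ≤ x < 748; integers 541 through 747: 207 values.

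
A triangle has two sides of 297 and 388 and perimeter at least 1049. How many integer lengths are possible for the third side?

Triangle inequality: 91 < x < 685. Perimeter ≥ 1049 gives x ≥ 1049 − 297 − 388 = 364.
So 364 ≤ x < 685; integers 364 through 684: 321 values.

321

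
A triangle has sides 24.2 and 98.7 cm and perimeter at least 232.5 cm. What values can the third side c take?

Triangle inequality alone gives 74.5 < c < 122.9.
The perimeter condition gives c ≥ 232.5 − 24.2 − 98.7 = 109.6.
Intersecting the two: 109.6 ≤ c < 122.9.

109.6 ≤ c < 122.9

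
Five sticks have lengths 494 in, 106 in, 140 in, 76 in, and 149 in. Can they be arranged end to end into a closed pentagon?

For a pentagon, each side must be shorter than the sum of the others.
Here the longest side is 494, but the remaining 4 sides sum to only 471.

No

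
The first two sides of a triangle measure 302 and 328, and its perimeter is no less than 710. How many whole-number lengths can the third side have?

550

Triangle inequality: 26 < x < 630. Perimeter ≥ 710 gives x ≥ 710 − 302 − 328 = 80.
So 80 ≤ x < 630; integers 80 through 629: 550 values.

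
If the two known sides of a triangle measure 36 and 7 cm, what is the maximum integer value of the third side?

The third side must be strictly less than 36 + 7 = 43.
The largest integer below 43 is 42.

42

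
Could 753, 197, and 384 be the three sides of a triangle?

The longest side is 753, but the other two sum to only 581.
581 < 753, so the triangle inequality fails.

No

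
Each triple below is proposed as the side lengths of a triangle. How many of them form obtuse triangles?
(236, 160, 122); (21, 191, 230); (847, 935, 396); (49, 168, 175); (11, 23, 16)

(236,160,122): 122²+160² = 40484 < 55696 = 236² → obtuse
(21,191,230): 21+191 ≤ 230, not a triangle
(847,935,396): 396²+847² = 874225 = 935² → right
(49,168,175): 49²+168² = 30625 = 175² → right
(11,23,16): 11²+16² = 377 < 529 = 23² → obtuse
2 of the 5 are obtuse.

2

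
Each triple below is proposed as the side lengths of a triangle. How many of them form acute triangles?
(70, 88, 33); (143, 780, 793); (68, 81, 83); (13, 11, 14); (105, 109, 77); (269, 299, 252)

(70,88,33): 33²+70² = 5989 < 7744 = 88² → obtuse
(143,780,793): 143²+780² = 628849 = 793² → right
(68,81,83): 68²+81² = 11185 > 6889 = 83² → acute
(13,11,14): 11²+13² = 290 > 196 = 14² → acute
(105,109,77): 77²+105² = 16954 > 11881 = 109² → acute
(269,299,252): 252²+269² = 135865 > 89401 = 299² → acute
4 of the 6 are acute.

4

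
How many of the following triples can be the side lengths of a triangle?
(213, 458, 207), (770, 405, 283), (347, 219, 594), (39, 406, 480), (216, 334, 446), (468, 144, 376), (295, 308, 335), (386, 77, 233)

(207,213,458): 207+213 ≤ 458 → not valid
(283,405,770): 283+405 ≤ 770 → not valid
(219,347,594): 219+347 ≤ 594 → not valid
(39,406,480): 39+406 ≤ 480 → not valid
(216,334,446): 216+334 > 446 → valid
(144,376,468): 144+376 > 468 → valid
(295,308,335): 295+308 > 335 → valid
(77,233,386): 77+233 ≤ 386 → not valid
3 of the 8 triples form a triangle.

3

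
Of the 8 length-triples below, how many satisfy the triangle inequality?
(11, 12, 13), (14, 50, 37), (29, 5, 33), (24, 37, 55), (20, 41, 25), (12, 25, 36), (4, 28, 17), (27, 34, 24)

7

(11,12,13): 11+12 > 13 → valid
(14,37,50): 14+37 > 50 → valid
(5,29,33): 5+29 > 33 → valid
(24,37,55): 24+37 > 55 → valid
(20,25,41): 20+25 > 41 → valid
(12,25,36): 12+25 > 36 → valid
(4,17,28): 4+17 ≤ 28 → not valid
(24,27,34): 24+27 > 34 → valid
7 of the 8 triples form a triangle.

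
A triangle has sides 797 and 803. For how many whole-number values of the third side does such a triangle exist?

The third side lies in the open interval (6, 1600).
Integers from 7 to 1599 inclusive: 1599 − 7 + 1 = 1593.

1593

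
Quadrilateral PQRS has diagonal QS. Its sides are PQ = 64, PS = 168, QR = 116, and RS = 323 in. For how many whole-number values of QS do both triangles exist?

24

From triangle PQS: 104 < QS < 232.
From triangle RQS: 207 < QS < 439.
Intersection: 207 < QS < 232, so integers 208 through 231: 24 values.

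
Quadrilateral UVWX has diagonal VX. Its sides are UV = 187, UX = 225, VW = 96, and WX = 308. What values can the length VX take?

From triangle UVX: |187 − 225| < VX < 187 + 225, i.e. 38 < VX < 412.
From triangle WVX: 212 < VX < 404.
Both must hold, so VX lies in the intersection.

212 < VX < 404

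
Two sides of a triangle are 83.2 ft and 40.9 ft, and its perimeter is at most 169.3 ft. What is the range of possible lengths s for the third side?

Triangle inequality alone gives 42.3 < s < 124.1.
The perimeter condition gives s ≤ 169.3 − 83.2 − 40.9 = 45.2.
Intersecting the two: 42.3 < s ≤ 45.2.

42.3 < s ≤ 45.2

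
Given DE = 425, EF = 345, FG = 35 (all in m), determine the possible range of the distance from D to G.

The maximum is all hops collinear in one direction: 425 + 345 + 35 = 805.
The longest hop is 425; the others sum to 380. Folding the others back against it leaves at least 425 − 380 = 45.

45 ≤ DG ≤ 805 m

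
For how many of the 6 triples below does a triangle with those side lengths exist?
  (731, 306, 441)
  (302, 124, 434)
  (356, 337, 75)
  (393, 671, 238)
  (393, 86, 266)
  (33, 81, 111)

3

(306,441,731): 306+441 > 731 → valid
(124,302,434): 124+302 ≤ 434 → not valid
(75,337,356): 75+337 > 356 → valid
(238,393,671): 238+393 ≤ 671 → not valid
(86,266,393): 86+266 ≤ 393 → not valid
(33,81,111): 33+81 > 111 → valid
3 of the 6 triples form a triangle.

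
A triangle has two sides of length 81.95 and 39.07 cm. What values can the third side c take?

By the triangle inequality, c must be less than 81.95 + 39.07 = 121.02 and greater than |81.95 − 39.07| = 42.88.

42.88 < c < 121.02 (cm)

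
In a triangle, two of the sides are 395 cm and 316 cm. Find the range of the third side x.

79 < x < 711 (cm)

By the triangle inequality, x must be less than 395 + 316 = 711 and greater than |395 − 316| = 79.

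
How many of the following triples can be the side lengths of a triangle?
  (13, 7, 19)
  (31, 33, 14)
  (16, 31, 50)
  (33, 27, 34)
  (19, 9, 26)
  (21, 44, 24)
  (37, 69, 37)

6

(7,13,19): 7+13 > 19 → valid
(14,31,33): 14+31 > 33 → valid
(16,31,50): 16+31 ≤ 50 → not valid
(27,33,34): 27+33 > 34 → valid
(9,19,26): 9+19 > 26 → valid
(21,24,44): 21+24 > 44 → valid
(37,37,69): 37+37 > 69 → valid
6 of the 7 triples form a triangle.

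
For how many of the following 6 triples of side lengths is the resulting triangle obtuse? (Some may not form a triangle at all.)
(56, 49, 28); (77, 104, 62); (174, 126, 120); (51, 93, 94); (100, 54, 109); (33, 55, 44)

1

(56,49,28): 28²+49² = 3185 > 3136 = 56² → acute
(77,104,62): 62²+77² = 9773 < 10816 = 104² → obtuse
(174,126,120): 120²+126² = 30276 = 174² → right
(51,93,94): 51²+93² = 11250 > 8836 = 94² → acute
(100,54,109): 54²+100² = 12916 > 11881 = 109² → acute
(33,55,44): 33²+44² = 3025 = 55² → right
1 of the 6 is obtuse.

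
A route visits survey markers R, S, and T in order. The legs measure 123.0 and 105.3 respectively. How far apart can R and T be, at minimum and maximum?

By the triangle inequality, |123.0 − 105.3| ≤ RT ≤ 123.0 + 105.3.

17.7 ≤ RT ≤ 228.3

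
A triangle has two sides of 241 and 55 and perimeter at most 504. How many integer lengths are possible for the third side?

22

Triangle inequality: 186 < x < 296. Perimeter ≤ 504 gives x ≤ 504 − 241 − 55 = 208.
So 186 < x ≤ 208; integers 187 through 208: 22 values.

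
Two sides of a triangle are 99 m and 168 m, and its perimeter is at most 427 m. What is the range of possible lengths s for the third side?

Triangle inequality alone gives 69 < s < 267.
The perimeter condition gives s ≤ 427 − 99 − 168 = 160.
Intersecting the two: 69 < s ≤ 160.

69 < s ≤ 160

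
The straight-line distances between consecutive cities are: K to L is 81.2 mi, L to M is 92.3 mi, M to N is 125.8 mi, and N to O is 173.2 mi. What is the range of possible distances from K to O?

The maximum is all hops collinear in one direction: 81.2 + 92.3 + 125.8 + 173.2 = 472.5.
The longest hop is 173.2; the others sum to 299.3. Since 173.2 ≤ 299.3, the path can fold back on itself completely, so the minimum distance is 0.

0 ≤ KO ≤ 472.5 mi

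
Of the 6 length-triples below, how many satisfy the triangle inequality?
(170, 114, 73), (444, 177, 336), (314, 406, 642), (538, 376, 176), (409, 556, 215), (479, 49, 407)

5

(73,114,170): 73+114 > 170 → valid
(177,336,444): 177+336 > 444 → valid
(314,406,642): 314+406 > 642 → valid
(176,376,538): 176+376 > 538 → valid
(215,409,556): 215+409 > 556 → valid
(49,407,479): 49+407 ≤ 479 → not valid
5 of the 6 triples form a triangle.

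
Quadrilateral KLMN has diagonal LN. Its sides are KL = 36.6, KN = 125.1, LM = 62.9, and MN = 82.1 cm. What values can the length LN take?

From triangle KLN: |36.6 − 125.1| < LN < 36.6 + 125.1, i.e. 88.5 < LN < 161.7.
From triangle MLN: 19.2 < LN < 145.0.
Both must hold, so LN lies in the intersection.

88.5 < LN < 145.0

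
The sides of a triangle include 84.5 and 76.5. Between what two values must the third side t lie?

By the triangle inequality, t must be less than 84.5 + 76.5 = 161.0 and greater than |84.5 − 76.5| = 8.0.

8.0 < t < 161.0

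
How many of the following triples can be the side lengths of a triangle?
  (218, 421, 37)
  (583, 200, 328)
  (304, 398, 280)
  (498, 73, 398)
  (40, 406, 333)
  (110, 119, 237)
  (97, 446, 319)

(37,218,421): 37+218 ≤ 421 → not valid
(200,328,583): 200+328 ≤ 583 → not valid
(280,304,398): 280+304 > 398 → valid
(73,398,498): 73+398 ≤ 498 → not valid
(40,333,406): 40+333 ≤ 406 → not valid
(110,119,237): 110+119 ≤ 237 → not valid
(97,319,446): 97+319 ≤ 446 → not valid
1 of the 7 triples forms a triangle.

1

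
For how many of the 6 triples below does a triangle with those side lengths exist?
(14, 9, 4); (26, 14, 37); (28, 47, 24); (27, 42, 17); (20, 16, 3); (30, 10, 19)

3

(4,9,14): 4+9 ≤ 14 → not valid
(14,26,37): 14+26 > 37 → valid
(24,28,47): 24+28 > 47 → valid
(17,27,42): 17+27 > 42 → valid
(3,16,20): 3+16 ≤ 20 → not valid
(10,19,30): 10+19 ≤ 30 → not valid
3 of the 6 triples form a triangle.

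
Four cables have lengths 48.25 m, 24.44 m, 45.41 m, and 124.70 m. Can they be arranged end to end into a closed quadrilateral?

For a quadrilateral, each side must be shorter than the sum of the others.
Here the longest side is 124.70, but the remaining 3 sides sum to only 118.10.

No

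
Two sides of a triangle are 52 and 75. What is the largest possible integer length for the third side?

The third side must be strictly less than 52 + 75 = 127.
The largest integer below 127 is 126.

126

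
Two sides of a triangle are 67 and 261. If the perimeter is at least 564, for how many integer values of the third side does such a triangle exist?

92

Triangle inequality: 194 < x < 328. Perimeter ≥ 564 gives x ≥ 564 − 67 − 261 = 236.
So 236 ≤ x < 328; integers 236 through 327: 92 values.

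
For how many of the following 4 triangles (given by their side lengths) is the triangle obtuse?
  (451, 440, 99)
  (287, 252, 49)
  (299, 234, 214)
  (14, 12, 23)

(451,440,99): 99²+440² = 203401 = 451² → right
(287,252,49): 49²+252² = 65905 < 82369 = 287² → obtuse
(299,234,214): 214²+234² = 100552 > 89401 = 299² → acute
(14,12,23): 12²+14² = 340 < 529 = 23² → obtuse
2 of the 4 are obtuse.

2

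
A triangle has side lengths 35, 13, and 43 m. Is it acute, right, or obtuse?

Compare the square of the longest side to the sum of squares of the other two: 13² + 35² = 1394 < 1849 = 43².

obtuse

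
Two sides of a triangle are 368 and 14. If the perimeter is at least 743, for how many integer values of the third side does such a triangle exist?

Triangle inequality: 354 < x < 382. Perimeter ≥ 743 gives x ≥ 743 − 368 − 14 = 361.
So 361 ≤ x < 382; integers 361 through 381: 21 values.

21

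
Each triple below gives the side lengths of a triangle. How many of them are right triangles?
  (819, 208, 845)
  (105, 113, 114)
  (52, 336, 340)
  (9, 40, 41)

(819,208,845): 208²+819² = 714025 = 845² → right
(105,113,114): 105²+113² = 23794 > 12996 = 114² → acute
(52,336,340): 52²+336² = 115600 = 340² → right
(9,40,41): 9²+40² = 1681 = 41² → right
3 of the 4 are right.

3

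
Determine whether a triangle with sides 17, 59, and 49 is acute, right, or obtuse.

Compare the square of the longest side to the sum of squares of the other two: 17² + 49² = 2690 < 3481 = 59².

obtuse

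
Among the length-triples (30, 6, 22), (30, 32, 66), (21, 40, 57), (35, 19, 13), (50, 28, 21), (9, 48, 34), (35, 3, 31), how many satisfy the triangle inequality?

1

(6,22,30): 6+22 ≤ 30 → not valid
(30,32,66): 30+32 ≤ 66 → not valid
(21,40,57): 21+40 > 57 → valid
(13,19,35): 13+19 ≤ 35 → not valid
(21,28,50): 21+28 ≤ 50 → not valid
(9,34,48): 9+34 ≤ 48 → not valid
(3,31,35): 3+31 ≤ 35 → not valid
1 of the 7 triples forms a triangle.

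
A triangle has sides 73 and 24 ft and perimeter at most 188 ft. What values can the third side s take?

49 < s ≤ 91

Triangle inequality alone gives 49 < s < 97.
The perimeter condition gives s ≤ 188 − 73 − 24 = 91.
Intersecting the two: 49 < s ≤ 91.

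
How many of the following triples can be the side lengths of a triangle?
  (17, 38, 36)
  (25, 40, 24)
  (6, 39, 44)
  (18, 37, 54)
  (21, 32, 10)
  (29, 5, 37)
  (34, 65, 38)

5

(17,36,38): 17+36 > 38 → valid
(24,25,40): 24+25 > 40 → valid
(6,39,44): 6+39 > 44 → valid
(18,37,54): 18+37 > 54 → valid
(10,21,32): 10+21 ≤ 32 → not valid
(5,29,37): 5+29 ≤ 37 → not valid
(34,38,65): 34+38 > 65 → valid
5 of the 7 triples form a triangle.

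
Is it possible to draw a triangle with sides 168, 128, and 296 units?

No

The two shorter sides sum to 296, exactly equal to the longest side 296.
That gives only a degenerate (flat) triangle — the inequality must be strict.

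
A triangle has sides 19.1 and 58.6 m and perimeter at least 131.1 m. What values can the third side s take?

Triangle inequality alone gives 39.5 < s < 77.7.
The perimeter condition gives s ≥ 131.1 − 19.1 − 58.6 = 53.4.
Intersecting the two: 53.4 ≤ s < 77.7.

53.4 ≤ s < 77.7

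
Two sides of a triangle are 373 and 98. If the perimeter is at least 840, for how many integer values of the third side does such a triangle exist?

102

Triangle inequality: 275 < x < 471. Perimeter ≥ 840 gives x ≥ 840 − 373 − 98 = 369.
So 369 ≤ x < 471; integers 369 through 470: 102 values.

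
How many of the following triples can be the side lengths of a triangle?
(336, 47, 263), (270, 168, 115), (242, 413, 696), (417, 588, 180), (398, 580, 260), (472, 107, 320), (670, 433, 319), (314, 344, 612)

5

(47,263,336): 47+263 ≤ 336 → not valid
(115,168,270): 115+168 > 270 → valid
(242,413,696): 242+413 ≤ 696 → not valid
(180,417,588): 180+417 > 588 → valid
(260,398,580): 260+398 > 580 → valid
(107,320,472): 107+320 ≤ 472 → not valid
(319,433,670): 319+433 > 670 → valid
(314,344,612): 314+344 > 612 → valid
5 of the 8 triples form a triangle.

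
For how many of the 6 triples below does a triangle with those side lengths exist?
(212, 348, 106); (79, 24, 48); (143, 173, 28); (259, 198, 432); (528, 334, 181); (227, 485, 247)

1

(106,212,348): 106+212 ≤ 348 → not valid
(24,48,79): 24+48 ≤ 79 → not valid
(28,143,173): 28+143 ≤ 173 → not valid
(198,259,432): 198+259 > 432 → valid
(181,334,528): 181+334 ≤ 528 → not valid
(227,247,485): 227+247 ≤ 485 → not valid
1 of the 6 triples forms a triangle.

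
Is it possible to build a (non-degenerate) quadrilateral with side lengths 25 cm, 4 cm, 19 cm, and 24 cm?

A quadrilateral exists iff every side is shorter than the sum of the others — equivalently, the longest side is less than the sum of the rest.
Longest side 25 < 47 (sum of the remaining 3), so yes.

Yes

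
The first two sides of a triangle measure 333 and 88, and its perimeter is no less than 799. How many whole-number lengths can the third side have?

Triangle inequality: 245 < x < 421. Perimeter ≥ 799 gives x ≥ 799 − 333 − 88 = 378.
So 378 ≤ x < 421; integers 378 through 420: 43 values.

43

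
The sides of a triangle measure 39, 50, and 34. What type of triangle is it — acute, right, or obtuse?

Compare the square of the longest side to the sum of squares of the other two: 34² + 39² = 2677 > 2500 = 50².

acute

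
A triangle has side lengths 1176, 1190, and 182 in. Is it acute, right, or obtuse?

right

Compare the square of the longest side to the sum of squares of the other two: 182² + 1176² = 1416100 = 1190².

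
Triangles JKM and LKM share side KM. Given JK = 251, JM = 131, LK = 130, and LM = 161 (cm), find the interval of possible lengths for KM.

From triangle JKM: |251 − 131| < KM < 251 + 131, i.e. 120 < KM < 382.
From triangle LKM: 31 < KM < 291.
Both must hold, so KM lies in the intersection.

120 < KM < 291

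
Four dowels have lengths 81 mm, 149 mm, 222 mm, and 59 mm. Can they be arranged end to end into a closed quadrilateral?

Yes

A quadrilateral exists iff every side is shorter than the sum of the others — equivalently, the longest side is less than the sum of the rest.
Longest side 222 < 289 (sum of the remaining 3), so yes.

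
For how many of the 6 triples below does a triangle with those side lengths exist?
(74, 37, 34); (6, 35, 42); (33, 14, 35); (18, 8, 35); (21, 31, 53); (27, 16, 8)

(34,37,74): 34+37 ≤ 74 → not valid
(6,35,42): 6+35 ≤ 42 → not valid
(14,33,35): 14+33 > 35 → valid
(8,18,35): 8+18 ≤ 35 → not valid
(21,31,53): 21+31 ≤ 53 → not valid
(8,16,27): 8+16 ≤ 27 → not valid
1 of the 6 triples forms a triangle.

1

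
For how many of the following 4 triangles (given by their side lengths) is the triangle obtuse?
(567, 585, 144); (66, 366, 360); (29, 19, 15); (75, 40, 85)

1

(567,585,144): 144²+567² = 342225 = 585² → right
(66,366,360): 66²+360² = 133956 = 366² → right
(29,19,15): 15²+19² = 586 < 841 = 29² → obtuse
(75,40,85): 40²+75² = 7225 = 85² → right
1 of the 4 is obtuse.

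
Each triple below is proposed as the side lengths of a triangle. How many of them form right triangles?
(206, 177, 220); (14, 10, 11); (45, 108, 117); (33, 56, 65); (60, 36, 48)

(206,177,220): 177²+206² = 73765 > 48400 = 220² → acute
(14,10,11): 10²+11² = 221 > 196 = 14² → acute
(45,108,117): 45²+108² = 13689 = 117² → right
(33,56,65): 33²+56² = 4225 = 65² → right
(60,36,48): 36²+48² = 3600 = 60² → right
3 of the 5 are right.

3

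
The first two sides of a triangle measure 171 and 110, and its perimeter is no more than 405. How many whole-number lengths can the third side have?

Triangle inequality: 61 < x < 281. Perimeter ≤ 405 gives x ≤ 405 − 171 − 110 = 124.
So 61 < x ≤ 124; integers 62 through 124: 63 values.

63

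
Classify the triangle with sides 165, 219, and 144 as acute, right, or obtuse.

Compare the square of the longest side to the sum of squares of the other two: 144² + 165² = 47961 = 219².

right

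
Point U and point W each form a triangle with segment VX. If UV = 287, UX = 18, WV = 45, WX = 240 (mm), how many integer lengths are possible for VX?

15

From triangle UVX: 269 < VX < 305.
From triangle WVX: 195 < VX < 285.
Intersection: 269 < VX < 285, so integers 270 through 284: 15 values.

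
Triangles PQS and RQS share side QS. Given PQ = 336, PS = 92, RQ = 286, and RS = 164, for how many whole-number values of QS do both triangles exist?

183

From triangle PQS: 244 < QS < 428.
From triangle RQS: 122 < QS < 450.
Intersection: 244 < QS < 428, so integers 245 through 427: 183 values.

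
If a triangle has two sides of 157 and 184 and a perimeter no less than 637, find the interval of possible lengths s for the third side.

Triangle inequality alone gives 27 < s < 341.
The perimeter condition gives s ≥ 637 − 157 − 184 = 296.
Intersecting the two: 296 ≤ s < 341.

296 ≤ s < 341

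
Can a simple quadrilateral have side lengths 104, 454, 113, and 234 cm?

No

For a quadrilateral, each side must be shorter than the sum of the others.
Here the longest side is 454, but the remaining 3 sides sum to only 451.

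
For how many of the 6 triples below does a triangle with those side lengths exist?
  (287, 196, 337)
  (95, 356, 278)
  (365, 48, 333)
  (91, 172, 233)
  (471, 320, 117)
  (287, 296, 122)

(196,287,337): 196+287 > 337 → valid
(95,278,356): 95+278 > 356 → valid
(48,333,365): 48+333 > 365 → valid
(91,172,233): 91+172 > 233 → valid
(117,320,471): 117+320 ≤ 471 → not valid
(122,287,296): 122+287 > 296 → valid
5 of the 6 triples form a triangle.

5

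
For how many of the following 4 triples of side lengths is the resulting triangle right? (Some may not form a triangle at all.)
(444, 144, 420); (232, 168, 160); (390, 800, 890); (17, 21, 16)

3

(444,144,420): 144²+420² = 197136 = 444² → right
(232,168,160): 160²+168² = 53824 = 232² → right
(390,800,890): 390²+800² = 792100 = 890² → right
(17,21,16): 16²+17² = 545 > 441 = 21² → acute
3 of the 4 are right.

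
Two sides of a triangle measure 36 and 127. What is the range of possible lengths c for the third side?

By the triangle inequality, c must be less than 36 + 127 = 163 and greater than |36 − 127| = 91.

91 < c < 163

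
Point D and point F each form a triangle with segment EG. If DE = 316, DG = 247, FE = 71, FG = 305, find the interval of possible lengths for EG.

From triangle DEG: |316 − 247| < EG < 316 + 247, i.e. 69 < EG < 563.
From triangle FEG: 234 < EG < 376.
Both must hold, so EG lies in the intersection.

234 < EG < 376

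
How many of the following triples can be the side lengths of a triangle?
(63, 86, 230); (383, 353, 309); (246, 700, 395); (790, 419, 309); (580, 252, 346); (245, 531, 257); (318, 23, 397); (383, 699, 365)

(63,86,230): 63+86 ≤ 230 → not valid
(309,353,383): 309+353 > 383 → valid
(246,395,700): 246+395 ≤ 700 → not valid
(309,419,790): 309+419 ≤ 790 → not valid
(252,346,580): 252+346 > 580 → valid
(245,257,531): 245+257 ≤ 531 → not valid
(23,318,397): 23+318 ≤ 397 → not valid
(365,383,699): 365+383 > 699 → valid
3 of the 8 triples form a triangle.

3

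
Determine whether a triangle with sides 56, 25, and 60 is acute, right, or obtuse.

acute

Compare the square of the longest side to the sum of squares of the other two: 25² + 56² = 3761 > 3600 = 60².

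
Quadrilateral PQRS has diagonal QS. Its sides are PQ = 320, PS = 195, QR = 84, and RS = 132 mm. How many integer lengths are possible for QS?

90

From triangle PQS: 125 < QS < 515.
From triangle RQS: 48 < QS < 216.
Intersection: 125 < QS < 216, so integers 126 through 215: 90 values.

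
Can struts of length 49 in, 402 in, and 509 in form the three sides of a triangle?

No

The longest side is 509, but the other two sum to only 451.
451 < 509, so the triangle inequality fails.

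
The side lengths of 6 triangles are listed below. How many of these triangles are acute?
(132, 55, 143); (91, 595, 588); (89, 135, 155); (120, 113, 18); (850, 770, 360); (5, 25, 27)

(132,55,143): 55²+132² = 20449 = 143² → right
(91,595,588): 91²+588² = 354025 = 595² → right
(89,135,155): 89²+135² = 26146 > 24025 = 155² → acute
(120,113,18): 18²+113² = 13093 < 14400 = 120² → obtuse
(850,770,360): 360²+770² = 722500 = 850² → right
(5,25,27): 5²+25² = 650 < 729 = 27² → obtuse
1 of the 6 is acute.

1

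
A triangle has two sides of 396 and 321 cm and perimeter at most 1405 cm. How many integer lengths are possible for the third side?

Triangle inequality: 75 < x < 717. Perimeter ≤ 1405 gives x ≤ 1405 − 396 − 321 = 688.
So 75 < x ≤ 688; integers 76 through 688: 613 values.

613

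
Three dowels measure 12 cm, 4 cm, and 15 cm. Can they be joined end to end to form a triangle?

The longest side is 15, and the other two sum to 16.
Since 16 > 15, the triangle inequality holds.

Yes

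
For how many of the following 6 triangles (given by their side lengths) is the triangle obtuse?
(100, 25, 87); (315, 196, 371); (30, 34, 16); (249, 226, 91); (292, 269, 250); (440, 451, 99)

2

(100,25,87): 25²+87² = 8194 < 10000 = 100² → obtuse
(315,196,371): 196²+315² = 137641 = 371² → right
(30,34,16): 16²+30² = 1156 = 34² → right
(249,226,91): 91²+226² = 59357 < 62001 = 249² → obtuse
(292,269,250): 250²+269² = 134861 > 85264 = 292² → acute
(440,451,99): 99²+440² = 203401 = 451² → right
2 of the 6 are obtuse.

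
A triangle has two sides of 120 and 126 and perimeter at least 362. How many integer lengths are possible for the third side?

Triangle inequality: 6 < x < 246. Perimeter ≥ 362 gives x ≥ 362 − 120 − 126 = 116.
So 116 ≤ x < 246; integers 116 through 245: 130 values.

130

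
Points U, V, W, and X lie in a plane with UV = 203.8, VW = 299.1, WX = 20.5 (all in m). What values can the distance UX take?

74.8 ≤ UX ≤ 523.4 m

The maximum is all hops collinear in one direction: 203.8 + 299.1 + 20.5 = 523.4.
The longest hop is 299.1; the others sum to 224.3. Folding the others back against it leaves at least 299.1 − 224.3 = 74.8.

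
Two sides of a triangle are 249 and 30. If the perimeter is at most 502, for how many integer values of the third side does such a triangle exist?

Triangle inequality: 219 < x < 279. Perimeter ≤ 502 gives x ≤ 502 − 249 − 30 = 223.
So 219 < x ≤ 223; integers 220 through 223: 4 values.

4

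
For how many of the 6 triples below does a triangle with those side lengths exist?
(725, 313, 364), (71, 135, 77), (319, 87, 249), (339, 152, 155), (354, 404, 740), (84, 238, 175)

4

(313,364,725): 313+364 ≤ 725 → not valid
(71,77,135): 71+77 > 135 → valid
(87,249,319): 87+249 > 319 → valid
(152,155,339): 152+155 ≤ 339 → not valid
(354,404,740): 354+404 > 740 → valid
(84,175,238): 84+175 > 238 → valid
4 of the 6 triples form a triangle.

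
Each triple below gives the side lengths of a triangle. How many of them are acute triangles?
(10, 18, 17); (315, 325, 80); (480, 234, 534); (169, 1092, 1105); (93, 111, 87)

2

(10,18,17): 10²+17² = 389 > 324 = 18² → acute
(315,325,80): 80²+315² = 105625 = 325² → right
(480,234,534): 234²+480² = 285156 = 534² → right
(169,1092,1105): 169²+1092² = 1221025 = 1105² → right
(93,111,87): 87²+93² = 16218 > 12321 = 111² → acute
2 of the 5 are acute.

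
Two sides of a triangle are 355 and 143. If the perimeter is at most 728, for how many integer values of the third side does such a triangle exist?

Triangle inequality: 212 < x < 498. Perimeter ≤ 728 gives x ≤ 728 − 355 − 143 = 230.
So 212 < x ≤ 230; integers 213 through 230: 18 values.

18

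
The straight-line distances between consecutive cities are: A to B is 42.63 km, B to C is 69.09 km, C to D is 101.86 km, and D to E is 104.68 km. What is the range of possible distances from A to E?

0 ≤ AE ≤ 318.26 km

The maximum is all hops collinear in one direction: 42.63 + 69.09 + 101.86 + 104.68 = 318.26.
The longest hop is 104.68; the others sum to 213.58. Since 104.68 ≤ 213.58, the path can fold back on itself completely, so the minimum distance is 0.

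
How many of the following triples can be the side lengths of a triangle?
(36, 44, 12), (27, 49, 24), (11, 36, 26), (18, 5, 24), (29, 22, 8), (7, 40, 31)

(12,36,44): 12+36 > 44 → valid
(24,27,49): 24+27 > 49 → valid
(11,26,36): 11+26 > 36 → valid
(5,18,24): 5+18 ≤ 24 → not valid
(8,22,29): 8+22 > 29 → valid
(7,31,40): 7+31 ≤ 40 → not valid
4 of the 6 triples form a triangle.

4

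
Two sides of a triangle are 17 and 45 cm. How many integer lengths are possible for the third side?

33

The third side lies in the open interval (28, 62).
Integers from 29 to 61 inclusive: 61 − 29 + 1 = 33.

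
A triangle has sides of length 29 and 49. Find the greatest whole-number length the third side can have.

77

The third side must be strictly less than 29 + 49 = 78.
The largest integer below 78 is 77.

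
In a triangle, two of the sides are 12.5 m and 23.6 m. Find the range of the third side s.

By the triangle inequality, s must be less than 12.5 + 23.6 = 36.1 and greater than |12.5 − 23.6| = 11.1.

11.1 < s < 36.1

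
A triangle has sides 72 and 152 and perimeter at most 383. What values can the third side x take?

80 < x ≤ 159

Triangle inequality alone gives 80 < x < 224.
The perimeter condition gives x ≤ 383 − 72 − 152 = 159.
Intersecting the two: 80 < x ≤ 159.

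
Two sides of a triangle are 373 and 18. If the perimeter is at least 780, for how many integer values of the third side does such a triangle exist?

Triangle inequality: 355 < x < 391. Perimeter ≥ 780 gives x ≥ 780 − 373 − 18 = 389.
So 389 ≤ x < 391; integers 389 through 390: 2 values.

2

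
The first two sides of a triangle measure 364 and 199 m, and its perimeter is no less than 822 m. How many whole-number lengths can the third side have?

Triangle inequality: 165 < x < 563. Perimeter ≥ 822 gives x ≥ 822 − 364 − 199 = 259.
So 259 ≤ x < 563; integers 259 through 562: 304 values.

304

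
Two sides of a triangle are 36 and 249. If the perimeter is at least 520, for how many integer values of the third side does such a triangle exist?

Triangle inequality: 213 < x < 285. Perimeter ≥ 520 gives x ≥ 520 − 36 − 249 = 235.
So 235 ≤ x < 285; integers 235 through 284: 50 values.

50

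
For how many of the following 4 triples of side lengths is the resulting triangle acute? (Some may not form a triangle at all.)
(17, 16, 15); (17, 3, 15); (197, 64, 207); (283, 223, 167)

(17,16,15): 15²+16² = 481 > 289 = 17² → acute
(17,3,15): 3²+15² = 234 < 289 = 17² → obtuse
(197,64,207): 64²+197² = 42905 > 42849 = 207² → acute
(283,223,167): 167²+223² = 77618 < 80089 = 283² → obtuse
2 of the 4 are acute.

2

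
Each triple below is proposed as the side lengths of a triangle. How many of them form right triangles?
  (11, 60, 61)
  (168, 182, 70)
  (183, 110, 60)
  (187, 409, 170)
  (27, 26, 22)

(11,60,61): 11²+60² = 3721 = 61² → right
(168,182,70): 70²+168² = 33124 = 182² → right
(183,110,60): 60+110 ≤ 183, not a triangle
(187,409,170): 170+187 ≤ 409, not a triangle
(27,26,22): 22²+26² = 1160 > 729 = 27² → acute
2 of the 5 are right.

2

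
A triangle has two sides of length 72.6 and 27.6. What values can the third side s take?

By the triangle inequality, s must be less than 72.6 + 27.6 = 100.2 and greater than |72.6 − 27.6| = 45.0.

45.0 < s < 100.2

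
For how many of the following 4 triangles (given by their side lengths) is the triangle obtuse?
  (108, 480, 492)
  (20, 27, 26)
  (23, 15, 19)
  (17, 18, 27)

1

(108,480,492): 108²+480² = 242064 = 492² → right
(20,27,26): 20²+26² = 1076 > 729 = 27² → acute
(23,15,19): 15²+19² = 586 > 529 = 23² → acute
(17,18,27): 17²+18² = 613 < 729 = 27² → obtuse
1 of the 4 is obtuse.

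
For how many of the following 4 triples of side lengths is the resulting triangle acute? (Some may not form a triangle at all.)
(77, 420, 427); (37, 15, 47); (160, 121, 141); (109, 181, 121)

1

(77,420,427): 77²+420² = 182329 = 427² → right
(37,15,47): 15²+37² = 1594 < 2209 = 47² → obtuse
(160,121,141): 121²+141² = 34522 > 25600 = 160² → acute
(109,181,121): 109²+121² = 26522 < 32761 = 181² → obtuse
1 of the 4 is acute.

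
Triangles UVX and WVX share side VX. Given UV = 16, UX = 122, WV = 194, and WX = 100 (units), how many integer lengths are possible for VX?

From triangle UVX: 106 < VX < 138.
From triangle WVX: 94 < VX < 294.
Intersection: 106 < VX < 138, so integers 107 through 137: 31 values.

31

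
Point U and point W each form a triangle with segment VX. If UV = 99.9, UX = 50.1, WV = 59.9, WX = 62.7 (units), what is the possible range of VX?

49.8 < VX < 122.6

From triangle UVX: |99.9 − 50.1| < VX < 99.9 + 50.1, i.e. 49.8 < VX < 150.0.
From triangle WVX: 2.8 < VX < 122.6.
Both must hold, so VX lies in the intersection.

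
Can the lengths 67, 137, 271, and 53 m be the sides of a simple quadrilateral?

For a quadrilateral, each side must be shorter than the sum of the others.
Here the longest side is 271, but the remaining 3 sides sum to only 257.

No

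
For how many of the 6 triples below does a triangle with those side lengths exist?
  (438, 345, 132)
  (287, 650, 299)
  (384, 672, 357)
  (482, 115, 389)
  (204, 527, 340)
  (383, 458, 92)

5

(132,345,438): 132+345 > 438 → valid
(287,299,650): 287+299 ≤ 650 → not valid
(357,384,672): 357+384 > 672 → valid
(115,389,482): 115+389 > 482 → valid
(204,340,527): 204+340 > 527 → valid
(92,383,458): 92+383 > 458 → valid
5 of the 6 triples form a triangle.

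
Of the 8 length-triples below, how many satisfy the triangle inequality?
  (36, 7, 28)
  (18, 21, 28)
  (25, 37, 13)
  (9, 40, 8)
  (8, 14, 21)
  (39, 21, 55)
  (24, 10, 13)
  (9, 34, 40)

5

(7,28,36): 7+28 ≤ 36 → not valid
(18,21,28): 18+21 > 28 → valid
(13,25,37): 13+25 > 37 → valid
(8,9,40): 8+9 ≤ 40 → not valid
(8,14,21): 8+14 > 21 → valid
(21,39,55): 21+39 > 55 → valid
(10,13,24): 10+13 ≤ 24 → not valid
(9,34,40): 9+34 > 40 → valid
5 of the 8 triples form a triangle.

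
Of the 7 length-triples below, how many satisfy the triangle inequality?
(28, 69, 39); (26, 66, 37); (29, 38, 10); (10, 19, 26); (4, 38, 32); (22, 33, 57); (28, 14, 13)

2

(28,39,69): 28+39 ≤ 69 → not valid
(26,37,66): 26+37 ≤ 66 → not valid
(10,29,38): 10+29 > 38 → valid
(10,19,26): 10+19 > 26 → valid
(4,32,38): 4+32 ≤ 38 → not valid
(22,33,57): 22+33 ≤ 57 → not valid
(13,14,28): 13+14 ≤ 28 → not valid
2 of the 7 triples form a triangle.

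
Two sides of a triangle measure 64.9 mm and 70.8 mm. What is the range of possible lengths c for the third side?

5.9 < c < 135.7 (mm)

By the triangle inequality, c must be less than 64.9 + 70.8 = 135.7 and greater than |64.9 − 70.8| = 5.9.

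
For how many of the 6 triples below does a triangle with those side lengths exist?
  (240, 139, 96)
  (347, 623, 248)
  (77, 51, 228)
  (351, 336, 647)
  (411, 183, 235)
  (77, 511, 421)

2

(96,139,240): 96+139 ≤ 240 → not valid
(248,347,623): 248+347 ≤ 623 → not valid
(51,77,228): 51+77 ≤ 228 → not valid
(336,351,647): 336+351 > 647 → valid
(183,235,411): 183+235 > 411 → valid
(77,421,511): 77+421 ≤ 511 → not valid
2 of the 6 triples form a triangle.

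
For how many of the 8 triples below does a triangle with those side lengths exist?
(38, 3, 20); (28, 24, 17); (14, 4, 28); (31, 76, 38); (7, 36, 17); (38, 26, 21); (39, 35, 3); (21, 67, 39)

2

(3,20,38): 3+20 ≤ 38 → not valid
(17,24,28): 17+24 > 28 → valid
(4,14,28): 4+14 ≤ 28 → not valid
(31,38,76): 31+38 ≤ 76 → not valid
(7,17,36): 7+17 ≤ 36 → not valid
(21,26,38): 21+26 > 38 → valid
(3,35,39): 3+35 ≤ 39 → not valid
(21,39,67): 21+39 ≤ 67 → not valid
2 of the 8 triples form a triangle.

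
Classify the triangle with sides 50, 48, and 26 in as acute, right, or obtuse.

acute

Compare the square of the longest side to the sum of squares of the other two: 26² + 48² = 2980 > 2500 = 50².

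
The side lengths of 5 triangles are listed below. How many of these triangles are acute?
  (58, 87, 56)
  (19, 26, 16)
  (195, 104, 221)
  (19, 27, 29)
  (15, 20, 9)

1

(58,87,56): 56²+58² = 6500 < 7569 = 87² → obtuse
(19,26,16): 16²+19² = 617 < 676 = 26² → obtuse
(195,104,221): 104²+195² = 48841 = 221² → right
(19,27,29): 19²+27² = 1090 > 841 = 29² → acute
(15,20,9): 9²+15² = 306 < 400 = 20² → obtuse
1 of the 5 is acute.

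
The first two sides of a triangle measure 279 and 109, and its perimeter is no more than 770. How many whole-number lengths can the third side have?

Triangle inequality: 170 < x < 388. Perimeter ≤ 770 gives x ≤ 770 − 279 − 109 = 382.
So 170 < x ≤ 382; integers 171 through 382: 212 values.

212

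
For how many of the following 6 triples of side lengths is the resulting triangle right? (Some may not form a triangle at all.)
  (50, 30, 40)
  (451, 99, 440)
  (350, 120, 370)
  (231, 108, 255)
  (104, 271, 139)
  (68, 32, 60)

5

(50,30,40): 30²+40² = 2500 = 50² → right
(451,99,440): 99²+440² = 203401 = 451² → right
(350,120,370): 120²+350² = 136900 = 370² → right
(231,108,255): 108²+231² = 65025 = 255² → right
(104,271,139): 104+139 ≤ 271, not a triangle
(68,32,60): 32²+60² = 4624 = 68² → right
5 of the 6 are right.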